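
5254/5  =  5254/5 = 1050.80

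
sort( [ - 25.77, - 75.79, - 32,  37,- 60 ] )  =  [  -  75.79,  -  60,  -  32,  -  25.77, 37 ] 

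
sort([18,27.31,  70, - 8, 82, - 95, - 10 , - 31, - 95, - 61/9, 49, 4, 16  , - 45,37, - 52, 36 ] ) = [ - 95, - 95, - 52,-45, - 31, - 10, - 8,- 61/9,  4,16,18,27.31,36, 37,49,  70, 82]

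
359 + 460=819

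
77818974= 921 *84494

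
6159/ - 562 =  - 11 + 23/562= - 10.96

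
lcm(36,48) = 144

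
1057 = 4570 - 3513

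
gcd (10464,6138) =6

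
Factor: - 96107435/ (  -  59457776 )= 2^( - 4)*5^1*7^( - 2) * 181^ (-1 )*197^1*419^(  -  1)*97571^1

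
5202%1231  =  278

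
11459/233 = 11459/233 = 49.18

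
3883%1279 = 46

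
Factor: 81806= 2^1*40903^1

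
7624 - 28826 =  - 21202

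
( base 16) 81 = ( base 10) 129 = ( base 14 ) 93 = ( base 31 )45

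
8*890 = 7120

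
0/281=0 = 0.00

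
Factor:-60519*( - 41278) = 2^1 * 3^1* 20173^1*20639^1 = 2498103282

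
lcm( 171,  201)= 11457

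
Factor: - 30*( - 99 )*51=2^1*3^4*5^1*11^1*17^1 = 151470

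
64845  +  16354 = 81199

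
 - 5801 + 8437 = 2636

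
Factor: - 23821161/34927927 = - 3^1*7^1*13^1*87257^1 * 34927927^ ( - 1 ) 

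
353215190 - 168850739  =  184364451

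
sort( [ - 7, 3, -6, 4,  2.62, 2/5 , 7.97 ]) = [-7 , - 6,2/5, 2.62, 3, 4, 7.97]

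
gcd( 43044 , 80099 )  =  1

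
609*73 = 44457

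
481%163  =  155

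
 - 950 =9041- 9991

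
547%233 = 81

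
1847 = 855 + 992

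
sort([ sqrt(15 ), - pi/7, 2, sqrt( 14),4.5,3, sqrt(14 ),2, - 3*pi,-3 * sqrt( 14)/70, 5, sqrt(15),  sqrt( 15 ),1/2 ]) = [ - 3*pi, - pi/7,-3  *  sqrt( 14)/70, 1/2, 2,2, 3,  sqrt (14), sqrt( 14), sqrt( 15) , sqrt(15 ), sqrt( 15),4.5,5] 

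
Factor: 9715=5^1*29^1*67^1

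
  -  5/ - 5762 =5/5762  =  0.00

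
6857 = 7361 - 504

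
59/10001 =59/10001 = 0.01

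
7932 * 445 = 3529740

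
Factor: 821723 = 7^1*117389^1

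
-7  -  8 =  - 15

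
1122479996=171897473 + 950582523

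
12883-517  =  12366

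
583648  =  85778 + 497870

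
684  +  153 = 837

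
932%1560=932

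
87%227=87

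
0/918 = 0 =0.00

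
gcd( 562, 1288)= 2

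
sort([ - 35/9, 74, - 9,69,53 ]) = [-9, - 35/9, 53, 69,  74]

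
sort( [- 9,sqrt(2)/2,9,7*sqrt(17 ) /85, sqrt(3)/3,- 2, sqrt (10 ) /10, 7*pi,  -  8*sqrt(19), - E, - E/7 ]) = [ - 8*sqrt(19), - 9, - E, - 2, - E/7,  sqrt (10 ) /10, 7 * sqrt(17 ) /85,sqrt( 3)/3, sqrt(2)/2, 9,7*pi ] 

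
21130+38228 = 59358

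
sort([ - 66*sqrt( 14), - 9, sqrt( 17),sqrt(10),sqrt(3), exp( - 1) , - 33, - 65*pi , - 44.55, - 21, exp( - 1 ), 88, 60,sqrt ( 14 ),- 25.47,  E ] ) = [ - 66 * sqrt(14), - 65 * pi, - 44.55,-33, - 25.47,-21, - 9 , exp( - 1 ),exp( - 1 ),sqrt( 3),E,sqrt( 10),sqrt( 14),sqrt (17 ) , 60, 88]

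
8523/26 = 8523/26 = 327.81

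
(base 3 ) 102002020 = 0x1f8f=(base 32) 7SF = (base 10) 8079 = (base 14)2d31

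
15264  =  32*477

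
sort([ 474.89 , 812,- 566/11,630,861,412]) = [ - 566/11 , 412, 474.89, 630, 812, 861]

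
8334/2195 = 8334/2195 = 3.80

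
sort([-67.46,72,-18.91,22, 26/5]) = [ - 67.46, - 18.91,  26/5,22,72]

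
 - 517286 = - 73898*7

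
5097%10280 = 5097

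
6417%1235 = 242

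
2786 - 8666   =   - 5880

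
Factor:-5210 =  - 2^1*5^1*521^1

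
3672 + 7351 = 11023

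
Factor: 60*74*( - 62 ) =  -2^4 *3^1*5^1*31^1*37^1 = - 275280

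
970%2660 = 970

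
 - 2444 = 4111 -6555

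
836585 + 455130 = 1291715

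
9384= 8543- - 841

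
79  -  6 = 73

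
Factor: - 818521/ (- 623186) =2^(-1 )*11^1*17^(-1)* 18329^( - 1)*74411^1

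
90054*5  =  450270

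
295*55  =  16225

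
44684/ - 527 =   -  44684/527 = - 84.79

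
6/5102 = 3/2551 = 0.00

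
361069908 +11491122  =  372561030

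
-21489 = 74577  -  96066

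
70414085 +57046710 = 127460795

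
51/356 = 51/356 = 0.14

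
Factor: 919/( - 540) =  - 2^(  -  2 )*3^( - 3) * 5^( - 1)*919^1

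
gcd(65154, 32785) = 1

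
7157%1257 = 872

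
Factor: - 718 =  - 2^1*359^1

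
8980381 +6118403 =15098784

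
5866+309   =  6175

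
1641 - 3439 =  - 1798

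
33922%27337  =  6585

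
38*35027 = 1331026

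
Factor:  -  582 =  - 2^1* 3^1*97^1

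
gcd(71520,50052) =12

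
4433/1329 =4433/1329 = 3.34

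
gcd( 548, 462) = 2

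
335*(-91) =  - 30485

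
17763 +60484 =78247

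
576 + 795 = 1371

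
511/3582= 511/3582 =0.14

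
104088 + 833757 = 937845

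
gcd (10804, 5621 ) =73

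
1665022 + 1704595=3369617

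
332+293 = 625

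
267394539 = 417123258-149728719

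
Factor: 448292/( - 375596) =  - 31^( - 1)*37^1 = - 37/31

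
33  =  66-33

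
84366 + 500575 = 584941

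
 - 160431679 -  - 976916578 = 816484899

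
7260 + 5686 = 12946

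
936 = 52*18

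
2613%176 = 149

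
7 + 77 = 84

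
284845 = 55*5179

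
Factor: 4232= 2^3*23^2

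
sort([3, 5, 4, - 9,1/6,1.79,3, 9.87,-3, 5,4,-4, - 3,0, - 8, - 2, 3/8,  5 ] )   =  [ - 9, - 8, - 4,  -  3, - 3,  -  2,0,1/6,  3/8,  1.79, 3 , 3,4, 4,  5,5, 5,9.87 ] 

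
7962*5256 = 41848272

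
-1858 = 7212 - 9070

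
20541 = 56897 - 36356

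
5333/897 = 5 + 848/897 =5.95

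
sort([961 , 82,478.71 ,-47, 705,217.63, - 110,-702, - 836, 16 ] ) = [ - 836, - 702, - 110, - 47,16,82, 217.63 , 478.71,705, 961]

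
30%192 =30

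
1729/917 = 247/131 = 1.89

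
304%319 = 304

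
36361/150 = 242 + 61/150  =  242.41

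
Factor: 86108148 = 2^2*3^2*7^1 * 191^1*1789^1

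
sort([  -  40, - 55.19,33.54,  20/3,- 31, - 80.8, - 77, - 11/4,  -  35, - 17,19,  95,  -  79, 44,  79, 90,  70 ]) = [ - 80.8 , - 79, -77  , - 55.19, - 40, - 35,-31, - 17, - 11/4,20/3, 19,  33.54,44,70,79,  90,  95 ]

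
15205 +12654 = 27859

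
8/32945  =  8/32945 = 0.00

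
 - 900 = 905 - 1805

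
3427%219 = 142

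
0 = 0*82618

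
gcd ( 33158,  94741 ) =1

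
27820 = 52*535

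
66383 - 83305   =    -  16922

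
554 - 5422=-4868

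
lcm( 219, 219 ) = 219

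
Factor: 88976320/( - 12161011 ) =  - 2^6*5^1*278051^1*12161011^( - 1 ) 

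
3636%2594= 1042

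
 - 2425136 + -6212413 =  -8637549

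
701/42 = 16 + 29/42 =16.69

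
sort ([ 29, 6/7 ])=[6/7, 29]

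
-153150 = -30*5105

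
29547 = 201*147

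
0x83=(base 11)10A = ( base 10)131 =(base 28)4J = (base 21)65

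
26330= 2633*10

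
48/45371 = 48/45371 = 0.00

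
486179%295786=190393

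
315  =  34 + 281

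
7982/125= 7982/125   =  63.86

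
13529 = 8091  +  5438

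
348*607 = 211236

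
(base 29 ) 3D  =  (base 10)100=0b1100100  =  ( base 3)10201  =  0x64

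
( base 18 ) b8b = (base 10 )3719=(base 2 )111010000111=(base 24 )6AN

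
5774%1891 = 101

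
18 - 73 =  - 55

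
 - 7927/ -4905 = 7927/4905 = 1.62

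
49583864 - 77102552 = -27518688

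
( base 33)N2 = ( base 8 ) 1371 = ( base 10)761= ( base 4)23321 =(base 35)lq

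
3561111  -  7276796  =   - 3715685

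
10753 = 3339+7414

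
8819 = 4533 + 4286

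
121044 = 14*8646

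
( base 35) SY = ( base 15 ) 479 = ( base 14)526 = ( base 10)1014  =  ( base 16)3f6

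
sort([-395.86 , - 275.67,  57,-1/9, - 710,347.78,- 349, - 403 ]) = [-710, - 403, -395.86,-349, - 275.67, - 1/9,57,347.78] 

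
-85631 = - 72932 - 12699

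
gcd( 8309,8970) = 1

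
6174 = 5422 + 752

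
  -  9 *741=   -  6669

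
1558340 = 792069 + 766271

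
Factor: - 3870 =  - 2^1 * 3^2 * 5^1*43^1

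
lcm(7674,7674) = 7674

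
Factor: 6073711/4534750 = 2^ ( - 1)*5^( - 3)*7^1*11^( - 1)*17^( - 1 )*19^1 *97^(-1 )*45667^1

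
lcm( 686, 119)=11662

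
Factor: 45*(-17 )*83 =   -  63495 = -3^2*5^1*17^1* 83^1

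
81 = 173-92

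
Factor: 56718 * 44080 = 2500129440 = 2^5*3^2 * 5^1*19^1*23^1*29^1* 137^1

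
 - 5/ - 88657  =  5/88657 = 0.00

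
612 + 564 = 1176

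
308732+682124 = 990856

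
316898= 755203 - 438305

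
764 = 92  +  672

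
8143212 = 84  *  96943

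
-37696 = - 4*9424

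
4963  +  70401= 75364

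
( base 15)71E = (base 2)11001000100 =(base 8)3104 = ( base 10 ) 1604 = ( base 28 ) 218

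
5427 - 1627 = 3800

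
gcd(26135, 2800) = 5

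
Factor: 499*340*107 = 2^2*5^1 * 17^1*107^1*499^1  =  18153620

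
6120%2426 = 1268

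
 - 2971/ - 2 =1485 + 1/2 = 1485.50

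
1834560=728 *2520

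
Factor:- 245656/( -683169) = 2^3*3^(  -  1)*23^(-1)*9901^( - 1)*30707^1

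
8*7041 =56328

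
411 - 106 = 305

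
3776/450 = 8 + 88/225 = 8.39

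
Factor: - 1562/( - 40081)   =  2^1*11^1*71^1*149^(-1)*269^( - 1) 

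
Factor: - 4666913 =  - 19^1*245627^1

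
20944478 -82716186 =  - 61771708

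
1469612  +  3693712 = 5163324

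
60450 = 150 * 403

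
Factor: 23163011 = 691^1*33521^1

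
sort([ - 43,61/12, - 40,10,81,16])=[ - 43, - 40,61/12, 10,16  ,  81]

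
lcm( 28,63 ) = 252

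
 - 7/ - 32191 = 7/32191 = 0.00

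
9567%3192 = 3183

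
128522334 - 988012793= - 859490459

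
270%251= 19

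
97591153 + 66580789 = 164171942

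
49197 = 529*93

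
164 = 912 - 748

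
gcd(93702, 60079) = 1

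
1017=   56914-55897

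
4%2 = 0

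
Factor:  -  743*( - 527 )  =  391561 = 17^1*31^1*743^1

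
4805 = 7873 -3068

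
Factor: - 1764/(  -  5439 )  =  2^2*3^1 * 37^( - 1)  =  12/37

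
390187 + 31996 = 422183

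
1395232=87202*16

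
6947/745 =6947/745 = 9.32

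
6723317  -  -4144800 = 10868117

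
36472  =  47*776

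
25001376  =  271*92256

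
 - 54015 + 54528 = 513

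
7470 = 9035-1565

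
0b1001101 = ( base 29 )2J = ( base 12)65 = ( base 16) 4D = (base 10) 77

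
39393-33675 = 5718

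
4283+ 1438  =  5721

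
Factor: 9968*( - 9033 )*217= - 2^4 *3^1* 7^2*31^1*89^1*3011^1 = -19538884848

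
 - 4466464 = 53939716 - 58406180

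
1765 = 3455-1690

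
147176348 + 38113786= 185290134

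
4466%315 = 56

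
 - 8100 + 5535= - 2565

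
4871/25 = 194 + 21/25 = 194.84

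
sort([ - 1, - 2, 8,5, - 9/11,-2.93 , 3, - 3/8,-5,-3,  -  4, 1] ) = [ - 5, - 4, - 3 , - 2.93, - 2, - 1, - 9/11, - 3/8, 1,3 , 5, 8] 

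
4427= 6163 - 1736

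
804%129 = 30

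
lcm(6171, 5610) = 61710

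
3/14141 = 3/14141 = 0.00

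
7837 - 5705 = 2132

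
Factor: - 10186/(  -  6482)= 11/7 = 7^( - 1 )*11^1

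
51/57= 17/19= 0.89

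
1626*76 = 123576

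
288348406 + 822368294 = 1110716700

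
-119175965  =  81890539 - 201066504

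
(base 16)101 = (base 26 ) 9n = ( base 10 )257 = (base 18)e5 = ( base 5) 2012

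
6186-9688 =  - 3502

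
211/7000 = 211/7000  =  0.03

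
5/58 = 5/58 = 0.09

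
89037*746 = 66421602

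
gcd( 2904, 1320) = 264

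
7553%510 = 413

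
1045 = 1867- 822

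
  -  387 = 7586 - 7973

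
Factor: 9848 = 2^3*1231^1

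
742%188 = 178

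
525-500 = 25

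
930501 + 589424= 1519925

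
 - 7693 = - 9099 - - 1406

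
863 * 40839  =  35244057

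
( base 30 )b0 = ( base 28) bm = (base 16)14A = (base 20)ga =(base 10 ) 330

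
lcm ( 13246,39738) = 39738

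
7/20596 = 7/20596 = 0.00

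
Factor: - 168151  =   - 168151^1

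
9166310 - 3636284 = 5530026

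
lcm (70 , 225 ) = 3150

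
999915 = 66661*15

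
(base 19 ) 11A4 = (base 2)1110011110110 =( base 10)7414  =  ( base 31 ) 7m5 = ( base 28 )9CM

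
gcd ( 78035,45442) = 1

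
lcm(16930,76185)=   152370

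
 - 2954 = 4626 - 7580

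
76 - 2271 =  - 2195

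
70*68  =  4760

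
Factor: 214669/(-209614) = - 637/622=-2^ ( -1 )*7^2*13^1*311^ (-1 )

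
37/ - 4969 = -1 + 4932/4969 = - 0.01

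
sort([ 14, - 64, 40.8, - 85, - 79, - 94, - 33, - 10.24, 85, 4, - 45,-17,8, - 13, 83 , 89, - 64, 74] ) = [ - 94,-85, - 79, - 64, - 64, - 45, - 33,-17, - 13, - 10.24 , 4,8,  14 , 40.8,  74, 83, 85,89 ]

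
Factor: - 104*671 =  - 2^3*11^1 *13^1*61^1 = - 69784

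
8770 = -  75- - 8845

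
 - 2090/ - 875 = 418/175=2.39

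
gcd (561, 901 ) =17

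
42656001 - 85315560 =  -42659559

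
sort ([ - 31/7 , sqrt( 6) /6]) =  [ - 31/7, sqrt( 6 ) /6 ] 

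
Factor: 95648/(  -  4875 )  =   - 2^5*3^( - 1)*5^(- 3)*7^2*13^(- 1)*61^1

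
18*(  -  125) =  - 2250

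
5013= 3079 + 1934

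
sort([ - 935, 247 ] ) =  [ - 935, 247]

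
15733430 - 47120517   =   - 31387087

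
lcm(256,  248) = 7936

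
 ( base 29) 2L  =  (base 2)1001111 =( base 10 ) 79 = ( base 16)4F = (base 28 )2n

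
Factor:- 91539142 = -2^1*41^1*107^1 * 10433^1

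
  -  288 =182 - 470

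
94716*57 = 5398812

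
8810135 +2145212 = 10955347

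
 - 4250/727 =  - 6 +112/727 = - 5.85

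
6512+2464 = 8976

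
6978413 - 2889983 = 4088430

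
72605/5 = 14521 = 14521.00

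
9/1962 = 1/218 = 0.00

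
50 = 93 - 43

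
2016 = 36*56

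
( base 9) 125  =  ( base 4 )1220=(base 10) 104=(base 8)150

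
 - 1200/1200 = -1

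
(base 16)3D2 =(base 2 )1111010010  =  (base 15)453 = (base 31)10h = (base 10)978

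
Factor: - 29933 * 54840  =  -1641525720 = - 2^3*3^1*5^1*37^1*457^1*809^1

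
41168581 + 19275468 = 60444049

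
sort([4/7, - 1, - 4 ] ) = [ - 4,-1, 4/7 ]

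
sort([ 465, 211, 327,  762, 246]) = [ 211, 246,327, 465, 762] 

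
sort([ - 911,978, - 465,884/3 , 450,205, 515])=[ - 911 , -465,  205,884/3 , 450, 515,978]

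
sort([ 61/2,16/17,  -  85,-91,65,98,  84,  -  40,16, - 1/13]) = [ -91, - 85,  -  40,-1/13,16/17,16, 61/2,65, 84,98 ] 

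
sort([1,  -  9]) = [-9,1 ] 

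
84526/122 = 42263/61 = 692.84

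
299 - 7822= - 7523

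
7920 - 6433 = 1487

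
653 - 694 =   -  41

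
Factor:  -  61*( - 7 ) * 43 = 7^1*43^1*61^1 =18361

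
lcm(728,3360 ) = 43680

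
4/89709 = 4/89709  =  0.00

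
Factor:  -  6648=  - 2^3*3^1*277^1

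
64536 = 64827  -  291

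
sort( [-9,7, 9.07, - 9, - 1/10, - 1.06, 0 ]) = [-9,  -  9, - 1.06, - 1/10, 0 , 7 , 9.07]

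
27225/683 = 39+588/683 = 39.86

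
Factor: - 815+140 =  - 3^3 * 5^2 =- 675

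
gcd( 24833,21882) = 1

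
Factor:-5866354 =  - 2^1*13^1*225629^1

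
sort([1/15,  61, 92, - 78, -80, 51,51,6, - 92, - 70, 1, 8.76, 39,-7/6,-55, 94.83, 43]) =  [ - 92 , - 80,-78,-70, - 55,-7/6 , 1/15, 1, 6, 8.76,39,43, 51, 51,61,  92,94.83] 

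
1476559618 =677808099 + 798751519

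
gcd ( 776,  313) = 1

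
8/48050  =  4/24025 = 0.00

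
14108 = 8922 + 5186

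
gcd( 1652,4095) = 7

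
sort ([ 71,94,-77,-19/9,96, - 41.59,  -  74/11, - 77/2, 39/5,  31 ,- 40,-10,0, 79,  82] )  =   [ - 77, - 41.59, - 40, - 77/2, - 10 ,-74/11, - 19/9 , 0,  39/5,  31,71, 79,  82,94,96] 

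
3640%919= 883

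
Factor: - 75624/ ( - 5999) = 2^3 * 3^1*7^(-1)*23^1*137^1 *857^(-1)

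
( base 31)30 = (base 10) 93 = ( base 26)3F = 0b1011101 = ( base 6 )233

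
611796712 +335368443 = 947165155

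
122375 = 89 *1375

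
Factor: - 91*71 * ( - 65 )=419965= 5^1 * 7^1*13^2*71^1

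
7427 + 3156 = 10583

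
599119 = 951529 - 352410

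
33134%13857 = 5420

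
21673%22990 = 21673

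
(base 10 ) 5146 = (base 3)21001121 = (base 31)5B0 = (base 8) 12032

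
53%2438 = 53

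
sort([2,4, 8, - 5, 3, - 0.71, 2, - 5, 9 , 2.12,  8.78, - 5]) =[ - 5,-5,-5, - 0.71,2,2, 2.12,3, 4,  8, 8.78, 9 ]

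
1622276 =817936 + 804340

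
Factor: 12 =2^2*3^1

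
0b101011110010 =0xAF2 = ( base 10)2802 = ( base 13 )1377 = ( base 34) 2ee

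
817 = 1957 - 1140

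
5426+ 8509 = 13935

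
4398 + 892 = 5290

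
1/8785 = 1/8785= 0.00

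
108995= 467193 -358198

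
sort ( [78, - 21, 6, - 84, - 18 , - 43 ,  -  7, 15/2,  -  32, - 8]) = [ - 84, - 43, - 32,-21 , - 18, - 8, - 7, 6, 15/2,78 ] 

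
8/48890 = 4/24445= 0.00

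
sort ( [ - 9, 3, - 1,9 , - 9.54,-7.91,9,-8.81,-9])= [- 9.54, - 9, - 9 , - 8.81 , - 7.91,-1,3, 9, 9 ] 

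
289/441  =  289/441 = 0.66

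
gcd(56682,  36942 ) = 282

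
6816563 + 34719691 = 41536254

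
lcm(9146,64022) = 64022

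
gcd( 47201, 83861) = 1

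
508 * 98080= 49824640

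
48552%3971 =900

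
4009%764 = 189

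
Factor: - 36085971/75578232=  - 2^( - 3)* 313^( - 1) * 10061^ ( - 1 )*12028657^1 = -  12028657/25192744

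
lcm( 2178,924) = 30492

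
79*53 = 4187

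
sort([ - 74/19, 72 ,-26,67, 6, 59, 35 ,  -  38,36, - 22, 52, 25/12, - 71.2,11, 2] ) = [ - 71.2, - 38, - 26, - 22, - 74/19,2, 25/12, 6,11, 35, 36, 52, 59,  67,  72]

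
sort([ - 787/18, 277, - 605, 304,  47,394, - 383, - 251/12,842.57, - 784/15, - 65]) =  [ - 605, - 383,-65 , - 784/15, - 787/18, - 251/12,47  ,  277,304  ,  394 , 842.57] 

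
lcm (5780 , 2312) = 11560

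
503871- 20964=482907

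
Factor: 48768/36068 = 2^5 * 3^1  *  71^( - 1 ) = 96/71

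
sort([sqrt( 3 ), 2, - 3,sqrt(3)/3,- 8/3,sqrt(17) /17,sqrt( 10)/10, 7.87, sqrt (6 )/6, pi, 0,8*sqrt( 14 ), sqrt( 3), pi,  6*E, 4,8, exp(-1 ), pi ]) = [ - 3,  -  8/3,0 , sqrt( 17) /17,  sqrt( 10 )/10, exp(-1 ),sqrt(6 )/6, sqrt (3 )/3, sqrt (3), sqrt (3), 2,pi,  pi, pi, 4, 7.87  ,  8,6*E,8*sqrt( 14)]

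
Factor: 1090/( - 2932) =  - 2^( - 1 ) * 5^1 * 109^1*733^(-1 ) = - 545/1466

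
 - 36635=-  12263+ - 24372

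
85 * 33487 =2846395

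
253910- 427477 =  -173567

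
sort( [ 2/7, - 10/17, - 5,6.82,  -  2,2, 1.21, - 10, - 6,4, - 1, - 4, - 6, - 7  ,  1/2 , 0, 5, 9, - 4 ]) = [ - 10, - 7, - 6, - 6,- 5, - 4, - 4, - 2,  -  1, - 10/17,0, 2/7 , 1/2, 1.21, 2,  4 , 5,6.82  ,  9]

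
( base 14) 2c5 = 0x235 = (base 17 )1g4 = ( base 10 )565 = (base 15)27A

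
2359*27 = 63693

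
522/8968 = 261/4484=0.06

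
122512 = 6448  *19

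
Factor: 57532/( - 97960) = - 14383/24490 = - 2^(-1 ) * 5^ (-1)*19^1*31^( - 1 )*79^(  -  1)*757^1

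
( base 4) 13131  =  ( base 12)339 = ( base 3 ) 122200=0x1DD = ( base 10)477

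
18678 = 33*566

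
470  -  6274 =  - 5804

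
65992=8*8249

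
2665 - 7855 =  - 5190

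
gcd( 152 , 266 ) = 38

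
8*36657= 293256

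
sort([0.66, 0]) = [0,0.66] 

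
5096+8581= 13677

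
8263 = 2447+5816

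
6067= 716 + 5351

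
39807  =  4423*9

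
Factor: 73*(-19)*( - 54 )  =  74898 =2^1 *3^3*19^1*73^1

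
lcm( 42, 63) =126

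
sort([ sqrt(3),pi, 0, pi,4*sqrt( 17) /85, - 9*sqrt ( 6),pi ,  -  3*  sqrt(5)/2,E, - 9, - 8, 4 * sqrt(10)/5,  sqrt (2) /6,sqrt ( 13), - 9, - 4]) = [ - 9*sqrt(6), - 9, - 9, - 8, - 4, - 3* sqrt( 5 ) /2,  0, 4 * sqrt(17)/85 , sqrt( 2 ) /6,sqrt (3),  4*sqrt(10) /5,  E,pi,  pi,pi,  sqrt( 13 ) ] 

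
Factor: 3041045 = 5^1*7^1*17^1*19^1*269^1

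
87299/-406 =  - 216 + 397/406  =  -215.02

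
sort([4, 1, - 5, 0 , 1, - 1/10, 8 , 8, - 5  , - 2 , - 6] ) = [  -  6, -5 , - 5,-2, - 1/10,0, 1,1, 4, 8, 8]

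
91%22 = 3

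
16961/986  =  16961/986= 17.20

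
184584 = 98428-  - 86156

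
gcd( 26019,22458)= 3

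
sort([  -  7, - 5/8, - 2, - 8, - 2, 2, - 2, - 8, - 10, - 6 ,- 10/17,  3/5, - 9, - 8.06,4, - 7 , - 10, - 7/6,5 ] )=[ - 10, - 10, - 9,-8.06, - 8, - 8,-7,-7, -6, - 2,  -  2,  -  2, - 7/6, -5/8, - 10/17, 3/5, 2, 4, 5]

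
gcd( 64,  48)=16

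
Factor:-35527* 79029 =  - 3^3*2927^1*35527^1=   -2807663283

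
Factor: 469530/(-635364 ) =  - 2^( - 1 )*3^( - 1)*5^1*47^1*53^( - 1) = - 235/318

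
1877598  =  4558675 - 2681077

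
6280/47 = 133 +29/47 = 133.62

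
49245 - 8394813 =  - 8345568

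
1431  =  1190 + 241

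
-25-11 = - 36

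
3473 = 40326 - 36853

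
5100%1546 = 462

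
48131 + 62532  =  110663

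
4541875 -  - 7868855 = 12410730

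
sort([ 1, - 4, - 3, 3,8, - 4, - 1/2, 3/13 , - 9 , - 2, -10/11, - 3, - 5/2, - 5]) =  [ - 9, - 5,-4 , - 4, - 3, - 3, - 5/2,  -  2, - 10/11,-1/2, 3/13, 1, 3,8 ] 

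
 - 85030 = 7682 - 92712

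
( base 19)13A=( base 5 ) 3203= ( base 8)654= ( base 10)428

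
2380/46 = 51 + 17/23 = 51.74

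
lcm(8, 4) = 8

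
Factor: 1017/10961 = 9/97  =  3^2*97^(  -  1) 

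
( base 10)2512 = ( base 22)544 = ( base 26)3IG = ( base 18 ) 7DA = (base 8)4720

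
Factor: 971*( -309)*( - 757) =227129523 = 3^1*103^1*757^1*971^1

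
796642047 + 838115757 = 1634757804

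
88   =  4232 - 4144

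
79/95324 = 79/95324 =0.00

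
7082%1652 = 474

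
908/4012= 227/1003 = 0.23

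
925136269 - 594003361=331132908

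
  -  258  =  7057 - 7315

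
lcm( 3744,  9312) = 363168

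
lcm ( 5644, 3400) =282200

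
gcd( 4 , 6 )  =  2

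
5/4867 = 5/4867 =0.00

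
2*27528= 55056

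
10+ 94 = 104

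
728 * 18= 13104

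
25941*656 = 17017296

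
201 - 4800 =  - 4599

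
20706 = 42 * 493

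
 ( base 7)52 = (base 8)45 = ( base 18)21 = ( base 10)37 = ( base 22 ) 1f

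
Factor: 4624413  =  3^1 * 1541471^1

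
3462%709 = 626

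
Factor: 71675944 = 2^3*17^1*353^1*1493^1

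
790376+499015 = 1289391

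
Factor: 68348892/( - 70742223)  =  -2^2*3^( - 1)*29^ ( - 1)*271043^(  -  1)*5695741^1= - 22782964/23580741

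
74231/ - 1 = -74231 + 0/1 = -  74231.00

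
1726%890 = 836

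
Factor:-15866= - 2^1*7933^1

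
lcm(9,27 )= 27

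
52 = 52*1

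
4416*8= 35328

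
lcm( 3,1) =3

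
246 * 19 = 4674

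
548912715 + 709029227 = 1257941942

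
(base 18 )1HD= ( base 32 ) k3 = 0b1010000011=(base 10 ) 643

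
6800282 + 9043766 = 15844048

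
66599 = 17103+49496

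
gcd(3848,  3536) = 104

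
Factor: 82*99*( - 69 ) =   -  560142 = -2^1*3^3 * 11^1 * 23^1 * 41^1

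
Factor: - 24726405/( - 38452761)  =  3^(  -  1 )*5^1*11^1*277^1*541^1*4272529^( - 1)= 8242135/12817587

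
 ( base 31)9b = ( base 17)101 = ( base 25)bf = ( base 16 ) 122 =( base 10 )290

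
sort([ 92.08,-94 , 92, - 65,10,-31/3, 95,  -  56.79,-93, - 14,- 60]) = [ - 94 , - 93, - 65, - 60, - 56.79,-14, - 31/3 , 10, 92 , 92.08,95 ] 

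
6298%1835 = 793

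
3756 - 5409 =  - 1653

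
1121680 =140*8012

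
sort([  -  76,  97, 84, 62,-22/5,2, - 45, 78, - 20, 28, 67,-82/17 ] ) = [ - 76,-45,-20,-82/17 , - 22/5, 2,28,62,67,78, 84, 97 ]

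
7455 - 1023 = 6432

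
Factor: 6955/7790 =2^( - 1 ) * 13^1 * 19^( - 1 )*41^(  -  1 )*107^1 = 1391/1558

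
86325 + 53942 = 140267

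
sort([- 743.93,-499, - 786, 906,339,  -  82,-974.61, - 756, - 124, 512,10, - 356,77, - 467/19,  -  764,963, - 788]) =[ - 974.61,  -  788, - 786,  -  764, - 756,-743.93 , - 499,-356,  -  124, - 82, - 467/19,10,77,339, 512 , 906 , 963] 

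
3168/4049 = 3168/4049 = 0.78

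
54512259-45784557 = 8727702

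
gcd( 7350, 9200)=50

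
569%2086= 569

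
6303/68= 92 + 47/68 = 92.69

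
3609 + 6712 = 10321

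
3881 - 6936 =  - 3055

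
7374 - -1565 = 8939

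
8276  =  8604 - 328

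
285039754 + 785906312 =1070946066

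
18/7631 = 18/7631  =  0.00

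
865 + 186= 1051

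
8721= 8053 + 668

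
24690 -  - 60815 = 85505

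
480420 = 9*53380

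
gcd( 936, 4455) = 9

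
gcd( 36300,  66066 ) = 726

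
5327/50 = 106 + 27/50 = 106.54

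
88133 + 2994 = 91127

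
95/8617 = 95/8617 = 0.01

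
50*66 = 3300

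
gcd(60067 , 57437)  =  1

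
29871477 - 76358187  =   - 46486710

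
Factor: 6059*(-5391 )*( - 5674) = 2^1 * 3^2*73^1*83^1*599^1*2837^1 = 185335927506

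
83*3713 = 308179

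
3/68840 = 3/68840 = 0.00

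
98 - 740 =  - 642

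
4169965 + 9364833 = 13534798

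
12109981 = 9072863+3037118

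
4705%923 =90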